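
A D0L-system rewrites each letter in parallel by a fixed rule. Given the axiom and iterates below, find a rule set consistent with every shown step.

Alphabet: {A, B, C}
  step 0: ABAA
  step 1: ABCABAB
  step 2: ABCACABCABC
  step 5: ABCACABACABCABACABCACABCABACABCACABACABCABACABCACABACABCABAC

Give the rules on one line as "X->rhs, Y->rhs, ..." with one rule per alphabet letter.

A->AB, B->C, C->AC

  step 1 ⇒ step 2: ABCABAB ⇒ AB·C·AC·AB·C·AB·C
    A ↦ AB
    B ↦ C
    C ↦ AC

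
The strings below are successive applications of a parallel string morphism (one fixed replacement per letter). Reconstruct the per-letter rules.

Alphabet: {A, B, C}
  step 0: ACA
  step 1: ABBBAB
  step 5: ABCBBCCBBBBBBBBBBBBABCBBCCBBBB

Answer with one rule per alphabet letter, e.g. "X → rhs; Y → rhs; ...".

A->AB, B->C, C->BB

  step 0 ⇒ step 1: ACA ⇒ AB·BB·AB
    A ↦ AB
    C ↦ BB
    B ↦ C  (constrained at step 1)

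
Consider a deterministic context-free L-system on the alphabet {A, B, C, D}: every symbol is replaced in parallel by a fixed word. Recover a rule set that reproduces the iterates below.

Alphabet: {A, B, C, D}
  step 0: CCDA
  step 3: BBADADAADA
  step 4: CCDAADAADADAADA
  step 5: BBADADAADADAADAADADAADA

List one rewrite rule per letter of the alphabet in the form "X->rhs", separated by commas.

  step 4 ⇒ step 5: CCDAADAADADAADA ⇒ B·B·A·DA·DA·A·DA·DA·A·DA·A·DA·DA·A·DA
    A ↦ DA
    C ↦ B
    D ↦ A
  step 3 ⇒ step 4: BBADADAADA ⇒ C·C·DA·A·DA·A·DA·DA·A·DA
    B ↦ C

A->DA, B->C, C->B, D->A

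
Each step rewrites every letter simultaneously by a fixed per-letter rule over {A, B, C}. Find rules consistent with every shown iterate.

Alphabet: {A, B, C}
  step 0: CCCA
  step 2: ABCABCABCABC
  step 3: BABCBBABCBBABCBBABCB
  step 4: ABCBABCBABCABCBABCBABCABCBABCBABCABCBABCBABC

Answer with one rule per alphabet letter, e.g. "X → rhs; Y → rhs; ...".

  step 3 ⇒ step 4: BABCBBABCBBABCBBABCB ⇒ ABC·B·ABC·B·ABC·ABC·B·ABC·B·ABC·ABC·B·ABC·B·ABC·ABC·B·ABC·B·ABC
    A ↦ B
    B ↦ ABC
    C ↦ B

A->B, B->ABC, C->B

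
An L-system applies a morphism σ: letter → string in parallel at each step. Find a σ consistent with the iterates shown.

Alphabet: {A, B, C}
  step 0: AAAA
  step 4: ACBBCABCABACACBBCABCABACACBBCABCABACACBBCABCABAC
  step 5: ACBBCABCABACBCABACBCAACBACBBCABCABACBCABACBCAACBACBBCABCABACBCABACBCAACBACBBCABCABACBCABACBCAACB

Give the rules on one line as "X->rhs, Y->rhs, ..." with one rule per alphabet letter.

  step 4 ⇒ step 5: ACBBCABCABACACBBCABCABACACBBCABCABACACBBCABCABAC ⇒ AC·B·BCA·BCA·B·AC·BCA·B·AC·BCA·AC·B·AC·B·BCA·BCA·B·AC·BCA·B·AC·BCA·AC·B·AC·B·BCA·BCA·B·AC·BCA·B·AC·BCA·AC·B·AC·B·BCA·BCA·B·AC·BCA·B·AC·BCA·AC·B
    A ↦ AC
    B ↦ BCA
    C ↦ B

A->AC, B->BCA, C->B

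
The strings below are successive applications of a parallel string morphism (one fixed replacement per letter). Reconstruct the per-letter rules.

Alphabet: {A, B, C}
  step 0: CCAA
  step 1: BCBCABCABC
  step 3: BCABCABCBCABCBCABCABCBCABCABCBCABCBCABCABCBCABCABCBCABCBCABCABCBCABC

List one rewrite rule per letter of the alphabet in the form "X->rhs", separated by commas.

  step 0 ⇒ step 1: CCAA ⇒ BC·BC·ABC·ABC
    A ↦ ABC
    C ↦ BC
    B ↦ BCA  (constrained at step 1)

A->ABC, B->BCA, C->BC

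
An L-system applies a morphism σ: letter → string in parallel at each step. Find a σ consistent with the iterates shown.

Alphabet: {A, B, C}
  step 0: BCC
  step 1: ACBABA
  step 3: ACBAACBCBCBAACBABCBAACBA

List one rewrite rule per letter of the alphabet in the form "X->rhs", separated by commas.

  step 0 ⇒ step 1: BCC ⇒ AC·BA·BA
    B ↦ AC
    C ↦ BA
    A ↦ BC  (constrained at step 1)

A->BC, B->AC, C->BA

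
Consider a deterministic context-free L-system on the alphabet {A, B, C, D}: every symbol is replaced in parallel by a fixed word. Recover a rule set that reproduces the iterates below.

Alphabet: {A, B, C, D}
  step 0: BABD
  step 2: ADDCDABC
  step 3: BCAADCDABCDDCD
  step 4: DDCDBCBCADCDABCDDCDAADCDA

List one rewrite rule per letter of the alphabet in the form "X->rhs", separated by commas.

  step 3 ⇒ step 4: BCAADCDABCDDCD ⇒ D·DCD·BC·BC·A·DCD·A·BC·D·DCD·A·A·DCD·A
    A ↦ BC
    B ↦ D
    C ↦ DCD
    D ↦ A

A->BC, B->D, C->DCD, D->A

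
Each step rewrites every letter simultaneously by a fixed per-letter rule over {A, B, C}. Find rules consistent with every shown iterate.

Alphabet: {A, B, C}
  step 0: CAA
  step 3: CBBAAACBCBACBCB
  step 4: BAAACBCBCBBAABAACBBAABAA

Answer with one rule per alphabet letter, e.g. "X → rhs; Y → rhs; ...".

A->CB, B->A, C->BA

  step 3 ⇒ step 4: CBBAAACBCBACBCB ⇒ BA·A·A·CB·CB·CB·BA·A·BA·A·CB·BA·A·BA·A
    A ↦ CB
    B ↦ A
    C ↦ BA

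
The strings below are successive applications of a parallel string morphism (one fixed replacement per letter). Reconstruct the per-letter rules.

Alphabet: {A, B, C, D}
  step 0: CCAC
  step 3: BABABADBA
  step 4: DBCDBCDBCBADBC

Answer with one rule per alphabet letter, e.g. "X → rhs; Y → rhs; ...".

A->BC, B->D, C->B, D->BA

  step 3 ⇒ step 4: BABABADBA ⇒ D·BC·D·BC·D·BC·BA·D·BC
    A ↦ BC
    B ↦ D
    D ↦ BA
    C ↦ B  (constrained at step 0)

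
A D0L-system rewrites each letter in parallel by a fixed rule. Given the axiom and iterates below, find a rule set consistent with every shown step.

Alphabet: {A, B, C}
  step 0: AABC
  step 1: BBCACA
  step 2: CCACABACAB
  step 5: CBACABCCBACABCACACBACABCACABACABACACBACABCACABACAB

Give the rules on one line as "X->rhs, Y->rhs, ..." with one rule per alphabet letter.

  step 1 ⇒ step 2: BBCACA ⇒ C·C·ACA·B·ACA·B
    A ↦ B
    B ↦ C
    C ↦ ACA

A->B, B->C, C->ACA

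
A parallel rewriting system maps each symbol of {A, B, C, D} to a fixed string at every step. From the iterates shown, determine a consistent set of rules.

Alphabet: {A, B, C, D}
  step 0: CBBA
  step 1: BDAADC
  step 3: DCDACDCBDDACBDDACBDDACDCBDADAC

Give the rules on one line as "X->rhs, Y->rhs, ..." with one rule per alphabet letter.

  step 0 ⇒ step 1: CBBA ⇒ BD·A·A·DC
    A ↦ DC
    B ↦ A
    C ↦ BD
    D ↦ DAC  (constrained at step 1)

A->DC, B->A, C->BD, D->DAC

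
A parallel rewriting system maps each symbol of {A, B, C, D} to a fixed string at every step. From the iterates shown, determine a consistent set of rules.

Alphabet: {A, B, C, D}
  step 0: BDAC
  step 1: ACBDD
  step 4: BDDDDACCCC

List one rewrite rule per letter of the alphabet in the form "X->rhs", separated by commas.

A->B, B->A, C->DD, D->C

  step 0 ⇒ step 1: BDAC ⇒ A·C·B·DD
    A ↦ B
    B ↦ A
    C ↦ DD
    D ↦ C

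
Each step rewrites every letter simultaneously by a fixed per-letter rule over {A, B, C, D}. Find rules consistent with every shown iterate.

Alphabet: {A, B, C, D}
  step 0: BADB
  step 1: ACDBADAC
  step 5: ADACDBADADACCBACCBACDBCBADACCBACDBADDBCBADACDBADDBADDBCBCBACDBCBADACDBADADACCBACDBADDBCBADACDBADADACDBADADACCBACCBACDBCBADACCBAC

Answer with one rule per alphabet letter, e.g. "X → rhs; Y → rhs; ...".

A->DB, B->AC, C->CB, D->AD

  step 0 ⇒ step 1: BADB ⇒ AC·DB·AD·AC
    A ↦ DB
    B ↦ AC
    D ↦ AD
    C ↦ CB  (constrained at step 1)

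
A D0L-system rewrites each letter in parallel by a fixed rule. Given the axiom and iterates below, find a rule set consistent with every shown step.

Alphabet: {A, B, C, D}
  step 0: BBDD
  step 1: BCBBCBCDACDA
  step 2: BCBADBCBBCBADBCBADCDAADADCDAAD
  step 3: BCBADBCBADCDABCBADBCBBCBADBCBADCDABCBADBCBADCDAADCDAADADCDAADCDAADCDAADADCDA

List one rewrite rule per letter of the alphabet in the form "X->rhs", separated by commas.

  step 2 ⇒ step 3: BCBADBCBBCBADBCBADCDAADADCDAAD ⇒ BCB·AD·BCB·AD·CDA·BCB·AD·BCB·BCB·AD·BCB·AD·CDA·BCB·AD·BCB·AD·CDA·AD·CDA·AD·AD·CDA·AD·CDA·AD·CDA·AD·AD·CDA
    A ↦ AD
    B ↦ BCB
    C ↦ AD
    D ↦ CDA

A->AD, B->BCB, C->AD, D->CDA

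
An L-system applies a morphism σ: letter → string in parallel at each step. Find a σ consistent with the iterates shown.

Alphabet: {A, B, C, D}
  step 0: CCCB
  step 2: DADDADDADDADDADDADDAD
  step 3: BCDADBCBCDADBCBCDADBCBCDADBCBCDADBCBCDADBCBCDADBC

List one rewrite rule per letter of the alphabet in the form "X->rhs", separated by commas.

A->DAD, B->A, C->AA, D->BC

  step 2 ⇒ step 3: DADDADDADDADDADDADDAD ⇒ BC·DAD·BC·BC·DAD·BC·BC·DAD·BC·BC·DAD·BC·BC·DAD·BC·BC·DAD·BC·BC·DAD·BC
    A ↦ DAD
    D ↦ BC
    B ↦ A  (constrained at step 0)
    C ↦ AA  (constrained at step 0)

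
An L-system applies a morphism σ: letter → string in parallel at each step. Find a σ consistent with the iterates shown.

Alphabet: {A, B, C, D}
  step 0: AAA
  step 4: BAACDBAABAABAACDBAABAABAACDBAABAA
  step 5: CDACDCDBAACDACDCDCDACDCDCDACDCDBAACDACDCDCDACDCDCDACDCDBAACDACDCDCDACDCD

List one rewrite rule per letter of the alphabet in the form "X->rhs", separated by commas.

  step 4 ⇒ step 5: BAACDBAABAABAACDBAABAABAACDBAABAA ⇒ CDA·CD·CD·B·AA·CDA·CD·CD·CDA·CD·CD·CDA·CD·CD·B·AA·CDA·CD·CD·CDA·CD·CD·CDA·CD·CD·B·AA·CDA·CD·CD·CDA·CD·CD
    A ↦ CD
    B ↦ CDA
    C ↦ B
    D ↦ AA

A->CD, B->CDA, C->B, D->AA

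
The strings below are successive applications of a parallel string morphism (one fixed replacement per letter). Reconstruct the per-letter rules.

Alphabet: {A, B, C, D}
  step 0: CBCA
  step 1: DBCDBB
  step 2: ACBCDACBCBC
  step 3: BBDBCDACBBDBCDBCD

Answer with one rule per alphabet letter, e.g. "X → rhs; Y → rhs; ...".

  step 2 ⇒ step 3: ACBCDACBCBC ⇒ BB·D·BC·D·AC·BB·D·BC·D·BC·D
    A ↦ BB
    B ↦ BC
    C ↦ D
    D ↦ AC

A->BB, B->BC, C->D, D->AC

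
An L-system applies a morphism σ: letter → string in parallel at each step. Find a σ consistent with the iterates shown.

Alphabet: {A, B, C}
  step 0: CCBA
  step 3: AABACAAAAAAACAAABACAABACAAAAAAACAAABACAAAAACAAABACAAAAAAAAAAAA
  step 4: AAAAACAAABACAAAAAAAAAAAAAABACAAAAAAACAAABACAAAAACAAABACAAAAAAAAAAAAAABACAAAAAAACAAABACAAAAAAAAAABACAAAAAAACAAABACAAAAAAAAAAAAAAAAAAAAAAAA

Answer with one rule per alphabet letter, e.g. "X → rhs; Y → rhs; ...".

A->AA, B->ACA, C->BAC

  step 3 ⇒ step 4: AABACAAAAAAACAAABACAABACAAAAAAACAAABACAAAAACAAABACAAAAAAAAAAAA ⇒ AA·AA·ACA·AA·BAC·AA·AA·AA·AA·AA·AA·AA·BAC·AA·AA·AA·ACA·AA·BAC·AA·AA·ACA·AA·BAC·AA·AA·AA·AA·AA·AA·AA·BAC·AA·AA·AA·ACA·AA·BAC·AA·AA·AA·AA·AA·BAC·AA·AA·AA·ACA·AA·BAC·AA·AA·AA·AA·AA·AA·AA·AA·AA·AA·AA·AA
    A ↦ AA
    B ↦ ACA
    C ↦ BAC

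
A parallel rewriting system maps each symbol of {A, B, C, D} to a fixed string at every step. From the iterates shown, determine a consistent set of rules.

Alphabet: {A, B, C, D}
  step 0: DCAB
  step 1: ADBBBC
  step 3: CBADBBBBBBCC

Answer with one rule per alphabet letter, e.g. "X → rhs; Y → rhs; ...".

  step 0 ⇒ step 1: DCAB ⇒ AD·BB·B·C
    A ↦ B
    B ↦ C
    C ↦ BB
    D ↦ AD

A->B, B->C, C->BB, D->AD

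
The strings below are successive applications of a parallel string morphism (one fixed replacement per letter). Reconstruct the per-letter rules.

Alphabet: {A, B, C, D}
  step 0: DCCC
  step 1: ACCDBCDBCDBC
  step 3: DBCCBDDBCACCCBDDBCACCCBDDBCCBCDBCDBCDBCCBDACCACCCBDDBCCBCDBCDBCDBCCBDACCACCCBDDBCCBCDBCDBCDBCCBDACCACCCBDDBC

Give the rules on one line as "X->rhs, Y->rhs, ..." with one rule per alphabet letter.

  step 0 ⇒ step 1: DCCC ⇒ ACC·DBC·DBC·DBC
    C ↦ DBC
    D ↦ ACC
    A ↦ CBC  (constrained at step 1)
    B ↦ CBD  (constrained at step 1)

A->CBC, B->CBD, C->DBC, D->ACC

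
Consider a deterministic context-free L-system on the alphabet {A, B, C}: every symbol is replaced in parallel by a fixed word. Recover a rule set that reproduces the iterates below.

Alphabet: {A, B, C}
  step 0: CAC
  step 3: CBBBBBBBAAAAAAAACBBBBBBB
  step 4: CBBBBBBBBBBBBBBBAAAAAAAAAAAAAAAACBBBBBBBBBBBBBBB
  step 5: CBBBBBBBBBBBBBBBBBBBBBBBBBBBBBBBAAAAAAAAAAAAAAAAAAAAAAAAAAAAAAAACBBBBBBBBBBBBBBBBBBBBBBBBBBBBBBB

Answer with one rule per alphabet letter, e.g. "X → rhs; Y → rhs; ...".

  step 4 ⇒ step 5: CBBBBBBBBBBBBBBBAAAAAAAAAAAAAAAACBBBBBBBBBBBBBBB ⇒ CB·BB·BB·BB·BB·BB·BB·BB·BB·BB·BB·BB·BB·BB·BB·BB·AA·AA·AA·AA·AA·AA·AA·AA·AA·AA·AA·AA·AA·AA·AA·AA·CB·BB·BB·BB·BB·BB·BB·BB·BB·BB·BB·BB·BB·BB·BB·BB
    A ↦ AA
    B ↦ BB
    C ↦ CB

A->AA, B->BB, C->CB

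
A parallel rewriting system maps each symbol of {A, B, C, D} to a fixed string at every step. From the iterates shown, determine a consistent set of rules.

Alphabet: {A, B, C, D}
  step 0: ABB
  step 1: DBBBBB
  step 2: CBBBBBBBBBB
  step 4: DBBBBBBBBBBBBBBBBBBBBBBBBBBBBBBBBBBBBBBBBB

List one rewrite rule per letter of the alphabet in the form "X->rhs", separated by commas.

  step 1 ⇒ step 2: DBBBBB ⇒ C·BB·BB·BB·BB·BB
    B ↦ BB
    D ↦ C
  step 0 ⇒ step 1: ABB ⇒ DB·BB·BB
    A ↦ DB
    C ↦ A  (constrained at step 2)

A->DB, B->BB, C->A, D->C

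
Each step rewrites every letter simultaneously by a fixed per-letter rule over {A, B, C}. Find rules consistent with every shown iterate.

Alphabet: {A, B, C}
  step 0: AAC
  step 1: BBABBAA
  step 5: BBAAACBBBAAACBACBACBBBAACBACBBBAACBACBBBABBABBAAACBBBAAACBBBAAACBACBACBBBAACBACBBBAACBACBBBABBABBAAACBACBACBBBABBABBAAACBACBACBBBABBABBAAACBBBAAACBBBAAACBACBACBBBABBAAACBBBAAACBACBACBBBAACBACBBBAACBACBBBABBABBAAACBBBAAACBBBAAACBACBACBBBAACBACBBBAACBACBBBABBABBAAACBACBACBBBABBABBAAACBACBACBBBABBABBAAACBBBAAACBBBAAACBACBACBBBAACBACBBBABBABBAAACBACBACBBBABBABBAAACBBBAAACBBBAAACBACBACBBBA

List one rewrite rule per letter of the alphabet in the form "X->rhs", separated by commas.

A->BBA, B->ACB, C->A

  step 0 ⇒ step 1: AAC ⇒ BBA·BBA·A
    A ↦ BBA
    C ↦ A
    B ↦ ACB  (constrained at step 1)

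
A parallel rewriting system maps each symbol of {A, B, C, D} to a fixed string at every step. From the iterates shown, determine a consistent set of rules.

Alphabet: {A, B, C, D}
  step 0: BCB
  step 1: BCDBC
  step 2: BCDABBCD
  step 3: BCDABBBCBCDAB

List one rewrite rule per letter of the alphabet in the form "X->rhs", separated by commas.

  step 2 ⇒ step 3: BCDABBCD ⇒ BC·D·AB·B·BC·BC·D·AB
    A ↦ B
    B ↦ BC
    C ↦ D
    D ↦ AB

A->B, B->BC, C->D, D->AB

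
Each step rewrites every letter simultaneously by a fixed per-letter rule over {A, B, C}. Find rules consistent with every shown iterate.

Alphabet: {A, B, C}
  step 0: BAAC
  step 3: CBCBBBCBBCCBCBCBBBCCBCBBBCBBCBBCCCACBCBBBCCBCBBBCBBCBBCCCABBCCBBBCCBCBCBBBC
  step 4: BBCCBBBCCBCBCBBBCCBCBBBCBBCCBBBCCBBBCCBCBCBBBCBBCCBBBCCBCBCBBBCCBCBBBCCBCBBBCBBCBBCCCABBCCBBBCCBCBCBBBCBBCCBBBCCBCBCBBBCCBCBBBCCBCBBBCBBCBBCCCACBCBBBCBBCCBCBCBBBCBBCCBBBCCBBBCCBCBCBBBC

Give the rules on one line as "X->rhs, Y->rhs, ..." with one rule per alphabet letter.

A->CCA, B->CB, C->BBC

  step 3 ⇒ step 4: CBCBBBCBBCCBCBCBBBCCBCBBBCBBCBBCCCACBCBBBCCBCBBBCBBCBBCCCABBCCBBBCCBCBCBBBC ⇒ BBC·CB·BBC·CB·CB·CB·BBC·CB·CB·BBC·BBC·CB·BBC·CB·BBC·CB·CB·CB·BBC·BBC·CB·BBC·CB·CB·CB·BBC·CB·CB·BBC·CB·CB·BBC·BBC·BBC·CCA·BBC·CB·BBC·CB·CB·CB·BBC·BBC·CB·BBC·CB·CB·CB·BBC·CB·CB·BBC·CB·CB·BBC·BBC·BBC·CCA·CB·CB·BBC·BBC·CB·CB·CB·BBC·BBC·CB·BBC·CB·BBC·CB·CB·CB·BBC
    A ↦ CCA
    B ↦ CB
    C ↦ BBC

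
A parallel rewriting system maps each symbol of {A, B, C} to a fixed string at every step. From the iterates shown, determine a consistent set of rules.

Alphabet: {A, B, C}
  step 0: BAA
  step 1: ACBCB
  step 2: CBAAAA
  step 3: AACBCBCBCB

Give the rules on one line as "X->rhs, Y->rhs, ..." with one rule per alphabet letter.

  step 2 ⇒ step 3: CBAAAA ⇒ A·A·CB·CB·CB·CB
    A ↦ CB
    B ↦ A
    C ↦ A

A->CB, B->A, C->A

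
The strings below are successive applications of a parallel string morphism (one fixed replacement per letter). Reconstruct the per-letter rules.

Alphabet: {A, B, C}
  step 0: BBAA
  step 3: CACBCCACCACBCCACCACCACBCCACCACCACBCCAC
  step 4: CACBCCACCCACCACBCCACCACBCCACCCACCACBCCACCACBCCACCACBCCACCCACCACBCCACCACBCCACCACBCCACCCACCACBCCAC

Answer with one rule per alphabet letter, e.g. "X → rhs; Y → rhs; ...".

  step 3 ⇒ step 4: CACBCCACCACBCCACCACCACBCCACCACCACBCCAC ⇒ CAC·BC·CAC·C·CAC·CAC·BC·CAC·CAC·BC·CAC·C·CAC·CAC·BC·CAC·CAC·BC·CAC·CAC·BC·CAC·C·CAC·CAC·BC·CAC·CAC·BC·CAC·CAC·BC·CAC·C·CAC·CAC·BC·CAC
    A ↦ BC
    B ↦ C
    C ↦ CAC

A->BC, B->C, C->CAC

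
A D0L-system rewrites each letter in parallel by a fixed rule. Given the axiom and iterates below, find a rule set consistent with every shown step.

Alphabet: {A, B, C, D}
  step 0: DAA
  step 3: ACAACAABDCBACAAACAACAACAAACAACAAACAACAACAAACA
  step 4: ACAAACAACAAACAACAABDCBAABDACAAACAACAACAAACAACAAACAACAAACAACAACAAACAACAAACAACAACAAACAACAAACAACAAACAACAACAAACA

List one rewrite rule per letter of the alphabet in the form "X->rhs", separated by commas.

A->ACA, B->ABD, C->A, D->CB

  step 3 ⇒ step 4: ACAACAABDCBACAAACAACAACAAACAACAAACAACAACAAACA ⇒ ACA·A·ACA·ACA·A·ACA·ACA·ABD·CB·A·ABD·ACA·A·ACA·ACA·ACA·A·ACA·ACA·A·ACA·ACA·A·ACA·ACA·ACA·A·ACA·ACA·A·ACA·ACA·ACA·A·ACA·ACA·A·ACA·ACA·A·ACA·ACA·ACA·A·ACA
    A ↦ ACA
    B ↦ ABD
    C ↦ A
    D ↦ CB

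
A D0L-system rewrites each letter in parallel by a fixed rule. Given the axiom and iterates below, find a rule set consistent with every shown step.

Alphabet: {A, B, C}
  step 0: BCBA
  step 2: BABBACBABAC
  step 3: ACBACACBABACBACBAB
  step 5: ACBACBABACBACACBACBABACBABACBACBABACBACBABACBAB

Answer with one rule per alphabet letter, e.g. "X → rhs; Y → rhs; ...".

  step 2 ⇒ step 3: BABBACBABAC ⇒ AC·B·AC·AC·B·AB·AC·B·AC·B·AB
    A ↦ B
    B ↦ AC
    C ↦ AB

A->B, B->AC, C->AB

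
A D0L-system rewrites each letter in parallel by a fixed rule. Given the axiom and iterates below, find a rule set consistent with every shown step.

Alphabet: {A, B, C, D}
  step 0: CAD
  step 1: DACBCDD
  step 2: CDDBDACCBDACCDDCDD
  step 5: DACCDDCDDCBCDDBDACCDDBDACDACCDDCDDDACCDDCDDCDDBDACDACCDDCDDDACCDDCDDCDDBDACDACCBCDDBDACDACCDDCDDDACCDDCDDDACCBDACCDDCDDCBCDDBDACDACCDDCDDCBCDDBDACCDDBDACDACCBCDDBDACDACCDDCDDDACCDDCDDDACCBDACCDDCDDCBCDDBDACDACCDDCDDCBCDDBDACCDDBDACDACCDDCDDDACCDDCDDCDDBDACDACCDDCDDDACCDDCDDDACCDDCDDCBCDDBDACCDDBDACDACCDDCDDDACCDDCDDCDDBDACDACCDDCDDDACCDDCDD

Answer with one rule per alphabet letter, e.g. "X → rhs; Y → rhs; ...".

A->B, B->CB, C->DAC, D->CDD

  step 1 ⇒ step 2: DACBCDD ⇒ CDD·B·DAC·CB·DAC·CDD·CDD
    A ↦ B
    B ↦ CB
    C ↦ DAC
    D ↦ CDD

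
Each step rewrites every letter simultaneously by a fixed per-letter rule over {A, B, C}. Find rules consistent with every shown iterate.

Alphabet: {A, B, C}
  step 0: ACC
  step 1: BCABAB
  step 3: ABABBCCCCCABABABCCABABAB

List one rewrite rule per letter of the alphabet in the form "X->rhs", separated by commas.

  step 0 ⇒ step 1: ACC ⇒ BC·AB·AB
    A ↦ BC
    C ↦ AB
    B ↦ CC  (constrained at step 1)

A->BC, B->CC, C->AB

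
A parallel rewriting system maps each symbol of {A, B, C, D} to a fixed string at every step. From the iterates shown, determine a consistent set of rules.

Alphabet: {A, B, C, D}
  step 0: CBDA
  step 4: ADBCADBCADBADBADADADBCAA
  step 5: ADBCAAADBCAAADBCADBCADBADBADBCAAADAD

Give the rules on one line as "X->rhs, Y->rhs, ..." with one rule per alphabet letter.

  step 4 ⇒ step 5: ADBCADBCADBADBADADADBCAA ⇒ AD·B·C·AA·AD·B·C·AA·AD·B·C·AD·B·C·AD·B·AD·B·AD·B·C·AA·AD·AD
    A ↦ AD
    B ↦ C
    C ↦ AA
    D ↦ B

A->AD, B->C, C->AA, D->B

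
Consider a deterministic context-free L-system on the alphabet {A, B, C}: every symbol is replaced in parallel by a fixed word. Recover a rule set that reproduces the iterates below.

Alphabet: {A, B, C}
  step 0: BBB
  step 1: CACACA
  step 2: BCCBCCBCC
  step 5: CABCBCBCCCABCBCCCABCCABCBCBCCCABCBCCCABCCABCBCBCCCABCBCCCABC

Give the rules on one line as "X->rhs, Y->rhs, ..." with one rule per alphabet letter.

  step 1 ⇒ step 2: CACACA ⇒ BC·C·BC·C·BC·C
    A ↦ C
    C ↦ BC
  step 0 ⇒ step 1: BBB ⇒ CA·CA·CA
    B ↦ CA

A->C, B->CA, C->BC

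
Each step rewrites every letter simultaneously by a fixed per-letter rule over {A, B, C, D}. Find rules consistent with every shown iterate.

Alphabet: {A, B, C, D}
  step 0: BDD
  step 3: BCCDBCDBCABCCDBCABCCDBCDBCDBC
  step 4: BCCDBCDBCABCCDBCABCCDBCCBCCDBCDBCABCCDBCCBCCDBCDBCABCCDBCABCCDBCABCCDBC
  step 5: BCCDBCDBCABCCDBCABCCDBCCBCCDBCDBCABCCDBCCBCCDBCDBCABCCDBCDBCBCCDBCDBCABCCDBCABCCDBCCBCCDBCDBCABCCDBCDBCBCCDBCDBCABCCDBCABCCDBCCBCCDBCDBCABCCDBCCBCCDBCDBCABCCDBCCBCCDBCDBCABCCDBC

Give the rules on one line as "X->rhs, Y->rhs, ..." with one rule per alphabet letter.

  step 4 ⇒ step 5: BCCDBCDBCABCCDBCABCCDBCCBCCDBCDBCABCCDBCCBCCDBCDBCABCCDBCABCCDBCABCCDBC ⇒ BCC·DBC·DBC·A·BCC·DBC·A·BCC·DBC·C·BCC·DBC·DBC·A·BCC·DBC·C·BCC·DBC·DBC·A·BCC·DBC·DBC·BCC·DBC·DBC·A·BCC·DBC·A·BCC·DBC·C·BCC·DBC·DBC·A·BCC·DBC·DBC·BCC·DBC·DBC·A·BCC·DBC·A·BCC·DBC·C·BCC·DBC·DBC·A·BCC·DBC·C·BCC·DBC·DBC·A·BCC·DBC·C·BCC·DBC·DBC·A·BCC·DBC
    A ↦ C
    B ↦ BCC
    C ↦ DBC
    D ↦ A

A->C, B->BCC, C->DBC, D->A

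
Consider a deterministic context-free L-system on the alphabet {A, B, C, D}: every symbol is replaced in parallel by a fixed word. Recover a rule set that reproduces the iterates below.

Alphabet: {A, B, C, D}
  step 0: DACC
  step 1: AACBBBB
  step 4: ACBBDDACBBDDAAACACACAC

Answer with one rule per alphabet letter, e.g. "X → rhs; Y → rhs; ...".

  step 0 ⇒ step 1: DACC ⇒ A·AC·BB·BB
    A ↦ AC
    C ↦ BB
    D ↦ A
    B ↦ D  (constrained at step 1)

A->AC, B->D, C->BB, D->A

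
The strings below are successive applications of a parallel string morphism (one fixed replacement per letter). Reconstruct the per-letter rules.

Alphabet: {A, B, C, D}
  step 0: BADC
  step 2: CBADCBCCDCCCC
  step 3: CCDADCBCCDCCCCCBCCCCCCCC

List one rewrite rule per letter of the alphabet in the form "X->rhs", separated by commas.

A->AD, B->D, C->CC, D->CB

  step 2 ⇒ step 3: CBADCBCCDCCCC ⇒ CC·D·AD·CB·CC·D·CC·CC·CB·CC·CC·CC·CC
    A ↦ AD
    B ↦ D
    C ↦ CC
    D ↦ CB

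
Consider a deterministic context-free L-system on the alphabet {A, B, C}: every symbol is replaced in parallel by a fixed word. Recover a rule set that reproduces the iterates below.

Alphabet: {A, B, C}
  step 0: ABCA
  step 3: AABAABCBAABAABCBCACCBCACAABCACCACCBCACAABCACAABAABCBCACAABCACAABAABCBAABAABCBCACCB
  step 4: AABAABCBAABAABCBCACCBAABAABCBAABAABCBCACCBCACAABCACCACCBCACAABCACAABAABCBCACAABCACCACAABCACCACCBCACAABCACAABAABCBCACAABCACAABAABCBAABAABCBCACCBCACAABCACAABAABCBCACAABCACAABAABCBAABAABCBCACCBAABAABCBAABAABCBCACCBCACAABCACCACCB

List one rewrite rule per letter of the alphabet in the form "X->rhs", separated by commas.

  step 3 ⇒ step 4: AABAABCBAABAABCBCACCBCACAABCACCACCBCACAABCACAABAABCBCACAABCACAABAABCBAABAABCBCACCB ⇒ AAB·AAB·CB·AAB·AAB·CB·CAC·CB·AAB·AAB·CB·AAB·AAB·CB·CAC·CB·CAC·AAB·CAC·CAC·CB·CAC·AAB·CAC·AAB·AAB·CB·CAC·AAB·CAC·CAC·AAB·CAC·CAC·CB·CAC·AAB·CAC·AAB·AAB·CB·CAC·AAB·CAC·AAB·AAB·CB·AAB·AAB·CB·CAC·CB·CAC·AAB·CAC·AAB·AAB·CB·CAC·AAB·CAC·AAB·AAB·CB·AAB·AAB·CB·CAC·CB·AAB·AAB·CB·AAB·AAB·CB·CAC·CB·CAC·AAB·CAC·CAC·CB
    A ↦ AAB
    B ↦ CB
    C ↦ CAC

A->AAB, B->CB, C->CAC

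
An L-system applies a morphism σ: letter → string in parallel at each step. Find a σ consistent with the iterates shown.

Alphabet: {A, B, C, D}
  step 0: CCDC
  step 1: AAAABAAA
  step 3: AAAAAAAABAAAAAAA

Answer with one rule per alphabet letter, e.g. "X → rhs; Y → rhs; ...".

  step 0 ⇒ step 1: CCDC ⇒ AA·AA·BA·AA
    C ↦ AA
    D ↦ BA
    A ↦ C  (constrained at step 1)
    B ↦ D  (constrained at step 1)

A->C, B->D, C->AA, D->BA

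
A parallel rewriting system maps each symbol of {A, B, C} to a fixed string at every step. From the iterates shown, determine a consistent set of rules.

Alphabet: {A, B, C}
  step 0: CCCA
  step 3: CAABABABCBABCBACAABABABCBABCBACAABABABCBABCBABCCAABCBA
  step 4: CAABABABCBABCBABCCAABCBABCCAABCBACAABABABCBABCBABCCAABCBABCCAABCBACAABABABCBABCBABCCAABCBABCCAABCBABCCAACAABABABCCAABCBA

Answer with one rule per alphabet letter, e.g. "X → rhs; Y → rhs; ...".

A->BA, B->BC, C->CAA

  step 3 ⇒ step 4: CAABABABCBABCBACAABABABCBABCBACAABABABCBABCBABCCAABCBA ⇒ CAA·BA·BA·BC·BA·BC·BA·BC·CAA·BC·BA·BC·CAA·BC·BA·CAA·BA·BA·BC·BA·BC·BA·BC·CAA·BC·BA·BC·CAA·BC·BA·CAA·BA·BA·BC·BA·BC·BA·BC·CAA·BC·BA·BC·CAA·BC·BA·BC·CAA·CAA·BA·BA·BC·CAA·BC·BA
    A ↦ BA
    B ↦ BC
    C ↦ CAA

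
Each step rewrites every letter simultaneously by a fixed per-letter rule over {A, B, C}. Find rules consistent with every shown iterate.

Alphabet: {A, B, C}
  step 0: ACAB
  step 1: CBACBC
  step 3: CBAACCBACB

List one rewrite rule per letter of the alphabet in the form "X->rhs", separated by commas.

A->CB, B->C, C->A

  step 0 ⇒ step 1: ACAB ⇒ CB·A·CB·C
    A ↦ CB
    B ↦ C
    C ↦ A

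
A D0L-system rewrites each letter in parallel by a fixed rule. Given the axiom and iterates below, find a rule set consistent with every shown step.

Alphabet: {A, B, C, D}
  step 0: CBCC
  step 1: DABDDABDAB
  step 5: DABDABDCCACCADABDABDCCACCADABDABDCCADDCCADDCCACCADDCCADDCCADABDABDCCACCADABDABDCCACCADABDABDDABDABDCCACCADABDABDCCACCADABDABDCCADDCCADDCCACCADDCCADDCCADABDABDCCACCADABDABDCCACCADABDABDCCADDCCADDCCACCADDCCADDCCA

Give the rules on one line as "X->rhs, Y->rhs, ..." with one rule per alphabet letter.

A->D, B->D, C->DAB, D->CCA

  step 0 ⇒ step 1: CBCC ⇒ DAB·D·DAB·DAB
    B ↦ D
    C ↦ DAB
    A ↦ D  (constrained at step 1)
    D ↦ CCA  (constrained at step 1)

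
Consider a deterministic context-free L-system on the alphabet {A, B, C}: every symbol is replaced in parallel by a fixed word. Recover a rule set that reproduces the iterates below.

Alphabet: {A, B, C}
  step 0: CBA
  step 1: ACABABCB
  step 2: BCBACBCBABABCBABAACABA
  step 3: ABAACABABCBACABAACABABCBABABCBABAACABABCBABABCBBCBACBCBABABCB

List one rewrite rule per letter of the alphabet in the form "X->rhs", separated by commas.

  step 2 ⇒ step 3: BCBACBCBABABCBABAACABA ⇒ ABA·AC·ABA·BCB·AC·ABA·AC·ABA·BCB·ABA·BCB·ABA·AC·ABA·BCB·ABA·BCB·BCB·AC·BCB·ABA·BCB
    A ↦ BCB
    B ↦ ABA
    C ↦ AC

A->BCB, B->ABA, C->AC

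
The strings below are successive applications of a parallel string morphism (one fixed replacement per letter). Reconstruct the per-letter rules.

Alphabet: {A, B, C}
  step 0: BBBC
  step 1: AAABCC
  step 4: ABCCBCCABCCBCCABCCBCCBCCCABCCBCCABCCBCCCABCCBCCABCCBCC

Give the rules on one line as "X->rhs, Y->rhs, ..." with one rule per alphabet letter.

A->C, B->A, C->BCC

  step 0 ⇒ step 1: BBBC ⇒ A·A·A·BCC
    B ↦ A
    C ↦ BCC
    A ↦ C  (constrained at step 1)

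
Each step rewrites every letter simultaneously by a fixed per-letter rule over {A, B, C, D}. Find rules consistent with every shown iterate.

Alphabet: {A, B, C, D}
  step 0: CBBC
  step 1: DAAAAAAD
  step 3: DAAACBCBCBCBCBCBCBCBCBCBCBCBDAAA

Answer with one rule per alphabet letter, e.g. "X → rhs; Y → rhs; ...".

  step 0 ⇒ step 1: CBBC ⇒ D·AAA·AAA·D
    B ↦ AAA
    C ↦ D
    A ↦ DD  (constrained at step 1)
    D ↦ CB  (constrained at step 1)

A->DD, B->AAA, C->D, D->CB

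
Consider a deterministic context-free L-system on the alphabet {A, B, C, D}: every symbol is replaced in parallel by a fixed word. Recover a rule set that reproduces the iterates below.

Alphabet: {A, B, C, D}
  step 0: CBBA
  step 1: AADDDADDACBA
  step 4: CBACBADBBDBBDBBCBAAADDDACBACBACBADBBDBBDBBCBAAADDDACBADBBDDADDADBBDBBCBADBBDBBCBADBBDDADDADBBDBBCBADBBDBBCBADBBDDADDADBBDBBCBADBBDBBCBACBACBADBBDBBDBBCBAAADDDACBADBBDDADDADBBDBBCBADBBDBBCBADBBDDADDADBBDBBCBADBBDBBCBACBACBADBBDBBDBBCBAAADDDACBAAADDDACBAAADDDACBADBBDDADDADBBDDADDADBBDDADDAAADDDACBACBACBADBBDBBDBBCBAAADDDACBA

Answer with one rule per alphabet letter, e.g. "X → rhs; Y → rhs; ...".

A->CBA, B->DDA, C->AAD, D->DBB

  step 0 ⇒ step 1: CBBA ⇒ AAD·DDA·DDA·CBA
    A ↦ CBA
    B ↦ DDA
    C ↦ AAD
    D ↦ DBB  (constrained at step 1)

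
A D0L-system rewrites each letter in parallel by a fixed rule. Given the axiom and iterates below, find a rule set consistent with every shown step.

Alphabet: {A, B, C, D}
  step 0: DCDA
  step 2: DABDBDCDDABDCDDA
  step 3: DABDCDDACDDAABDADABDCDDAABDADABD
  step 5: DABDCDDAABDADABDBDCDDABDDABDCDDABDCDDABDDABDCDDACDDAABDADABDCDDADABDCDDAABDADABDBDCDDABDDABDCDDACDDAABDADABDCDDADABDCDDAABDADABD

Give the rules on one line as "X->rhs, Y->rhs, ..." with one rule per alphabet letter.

  step 2 ⇒ step 3: DABDBDCDDABDCDDA ⇒ DA·BD·CD·DA·CD·DA·AB·DA·DA·BD·CD·DA·AB·DA·DA·BD
    A ↦ BD
    B ↦ CD
    C ↦ AB
    D ↦ DA

A->BD, B->CD, C->AB, D->DA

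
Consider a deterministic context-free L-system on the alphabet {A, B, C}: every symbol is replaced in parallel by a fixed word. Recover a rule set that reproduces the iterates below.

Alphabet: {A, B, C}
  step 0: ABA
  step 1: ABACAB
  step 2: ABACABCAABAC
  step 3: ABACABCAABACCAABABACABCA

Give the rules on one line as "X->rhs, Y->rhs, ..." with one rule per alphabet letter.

  step 2 ⇒ step 3: ABACABCAABAC ⇒ AB·AC·AB·CA·AB·AC·CA·AB·AB·AC·AB·CA
    A ↦ AB
    B ↦ AC
    C ↦ CA

A->AB, B->AC, C->CA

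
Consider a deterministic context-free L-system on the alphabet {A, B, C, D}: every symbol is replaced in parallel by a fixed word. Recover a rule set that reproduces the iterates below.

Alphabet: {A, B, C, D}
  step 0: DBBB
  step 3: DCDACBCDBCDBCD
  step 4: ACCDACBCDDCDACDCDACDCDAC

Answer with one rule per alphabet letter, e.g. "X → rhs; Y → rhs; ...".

A->B, B->D, C->CD, D->AC

  step 3 ⇒ step 4: DCDACBCDBCDBCD ⇒ AC·CD·AC·B·CD·D·CD·AC·D·CD·AC·D·CD·AC
    A ↦ B
    B ↦ D
    C ↦ CD
    D ↦ AC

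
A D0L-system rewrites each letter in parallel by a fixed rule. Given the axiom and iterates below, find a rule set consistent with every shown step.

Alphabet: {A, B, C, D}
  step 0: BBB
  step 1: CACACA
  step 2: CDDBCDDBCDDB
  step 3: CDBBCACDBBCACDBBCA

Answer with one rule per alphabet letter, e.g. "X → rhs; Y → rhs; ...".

A->DB, B->CA, C->CD, D->B

  step 2 ⇒ step 3: CDDBCDDBCDDB ⇒ CD·B·B·CA·CD·B·B·CA·CD·B·B·CA
    B ↦ CA
    C ↦ CD
    D ↦ B
  step 1 ⇒ step 2: CACACA ⇒ CD·DB·CD·DB·CD·DB
    A ↦ DB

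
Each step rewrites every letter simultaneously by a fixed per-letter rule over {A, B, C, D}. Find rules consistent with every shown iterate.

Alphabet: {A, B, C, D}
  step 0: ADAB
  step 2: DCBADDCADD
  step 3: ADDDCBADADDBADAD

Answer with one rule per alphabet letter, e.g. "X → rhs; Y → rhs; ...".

  step 2 ⇒ step 3: DCBADDCADD ⇒ AD·D·DC·B·AD·AD·D·B·AD·AD
    A ↦ B
    B ↦ DC
    C ↦ D
    D ↦ AD

A->B, B->DC, C->D, D->AD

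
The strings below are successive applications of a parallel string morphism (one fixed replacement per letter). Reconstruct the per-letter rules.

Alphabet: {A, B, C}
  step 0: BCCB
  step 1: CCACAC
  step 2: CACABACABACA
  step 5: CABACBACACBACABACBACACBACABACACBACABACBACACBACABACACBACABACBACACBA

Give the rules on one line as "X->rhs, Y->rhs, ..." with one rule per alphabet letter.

A->BA, B->C, C->CA

  step 1 ⇒ step 2: CCACAC ⇒ CA·CA·BA·CA·BA·CA
    A ↦ BA
    C ↦ CA
  step 0 ⇒ step 1: BCCB ⇒ C·CA·CA·C
    B ↦ C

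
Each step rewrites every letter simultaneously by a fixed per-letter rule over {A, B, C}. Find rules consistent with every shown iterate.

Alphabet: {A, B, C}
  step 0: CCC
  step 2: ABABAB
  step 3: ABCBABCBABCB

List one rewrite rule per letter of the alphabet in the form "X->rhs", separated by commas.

A->AB, B->CB, C->A

  step 2 ⇒ step 3: ABABAB ⇒ AB·CB·AB·CB·AB·CB
    A ↦ AB
    B ↦ CB
    C ↦ A  (constrained at step 0)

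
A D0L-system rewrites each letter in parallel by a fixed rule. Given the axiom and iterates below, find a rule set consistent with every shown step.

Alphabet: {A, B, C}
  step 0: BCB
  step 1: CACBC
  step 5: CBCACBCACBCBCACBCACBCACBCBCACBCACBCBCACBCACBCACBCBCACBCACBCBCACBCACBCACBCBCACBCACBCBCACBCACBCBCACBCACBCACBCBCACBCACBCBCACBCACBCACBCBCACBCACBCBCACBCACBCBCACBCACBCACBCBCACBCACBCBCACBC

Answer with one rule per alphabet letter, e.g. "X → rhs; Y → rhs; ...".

A->CBC, B->C, C->ACB

  step 0 ⇒ step 1: BCB ⇒ C·ACB·C
    B ↦ C
    C ↦ ACB
    A ↦ CBC  (constrained at step 1)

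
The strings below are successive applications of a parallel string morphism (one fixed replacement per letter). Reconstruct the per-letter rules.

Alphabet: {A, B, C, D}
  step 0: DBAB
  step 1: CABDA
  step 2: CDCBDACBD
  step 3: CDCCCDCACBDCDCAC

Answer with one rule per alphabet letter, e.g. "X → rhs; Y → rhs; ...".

  step 2 ⇒ step 3: CDCBDACBD ⇒ CDC·C·CDC·A·C·BD·CDC·A·C
    A ↦ BD
    B ↦ A
    C ↦ CDC
    D ↦ C

A->BD, B->A, C->CDC, D->C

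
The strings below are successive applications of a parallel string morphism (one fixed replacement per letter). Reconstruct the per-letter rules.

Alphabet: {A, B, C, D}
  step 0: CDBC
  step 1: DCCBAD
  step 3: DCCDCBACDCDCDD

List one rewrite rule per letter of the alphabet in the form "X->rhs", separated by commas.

  step 0 ⇒ step 1: CDBC ⇒ D·C·CBA·D
    B ↦ CBA
    C ↦ D
    D ↦ C
    A ↦ CDC  (constrained at step 1)

A->CDC, B->CBA, C->D, D->C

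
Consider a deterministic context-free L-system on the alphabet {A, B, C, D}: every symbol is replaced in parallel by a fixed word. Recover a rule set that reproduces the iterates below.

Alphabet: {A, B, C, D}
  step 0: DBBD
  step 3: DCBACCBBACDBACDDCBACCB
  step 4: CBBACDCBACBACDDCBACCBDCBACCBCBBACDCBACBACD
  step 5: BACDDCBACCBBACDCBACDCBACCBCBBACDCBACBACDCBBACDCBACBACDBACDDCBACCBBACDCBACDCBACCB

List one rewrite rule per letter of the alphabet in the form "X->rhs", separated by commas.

A->C, B->D, C->BAC, D->CB

  step 4 ⇒ step 5: CBBACDCBACBACDDCBACCBDCBACCBCBBACDCBACBACD ⇒ BAC·D·D·C·BAC·CB·BAC·D·C·BAC·D·C·BAC·CB·CB·BAC·D·C·BAC·BAC·D·CB·BAC·D·C·BAC·BAC·D·BAC·D·D·C·BAC·CB·BAC·D·C·BAC·D·C·BAC·CB
    A ↦ C
    B ↦ D
    C ↦ BAC
    D ↦ CB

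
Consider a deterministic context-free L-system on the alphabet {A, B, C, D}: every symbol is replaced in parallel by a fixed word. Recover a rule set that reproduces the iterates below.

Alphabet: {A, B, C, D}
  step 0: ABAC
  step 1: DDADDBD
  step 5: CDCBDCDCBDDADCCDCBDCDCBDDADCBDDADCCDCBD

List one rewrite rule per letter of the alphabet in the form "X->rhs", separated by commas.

A->D, B->DAD, C->BD, D->C

  step 0 ⇒ step 1: ABAC ⇒ D·DAD·D·BD
    A ↦ D
    B ↦ DAD
    C ↦ BD
    D ↦ C  (constrained at step 1)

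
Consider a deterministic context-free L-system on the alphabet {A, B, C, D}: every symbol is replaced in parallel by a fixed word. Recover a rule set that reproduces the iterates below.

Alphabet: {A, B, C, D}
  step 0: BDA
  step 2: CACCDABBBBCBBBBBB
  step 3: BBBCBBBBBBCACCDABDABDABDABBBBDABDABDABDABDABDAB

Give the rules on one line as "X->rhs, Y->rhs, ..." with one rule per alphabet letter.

A->C, B->DAB, C->BBB, D->CAC

  step 2 ⇒ step 3: CACCDABBBBCBBBBBB ⇒ BBB·C·BBB·BBB·CAC·C·DAB·DAB·DAB·DAB·BBB·DAB·DAB·DAB·DAB·DAB·DAB
    A ↦ C
    B ↦ DAB
    C ↦ BBB
    D ↦ CAC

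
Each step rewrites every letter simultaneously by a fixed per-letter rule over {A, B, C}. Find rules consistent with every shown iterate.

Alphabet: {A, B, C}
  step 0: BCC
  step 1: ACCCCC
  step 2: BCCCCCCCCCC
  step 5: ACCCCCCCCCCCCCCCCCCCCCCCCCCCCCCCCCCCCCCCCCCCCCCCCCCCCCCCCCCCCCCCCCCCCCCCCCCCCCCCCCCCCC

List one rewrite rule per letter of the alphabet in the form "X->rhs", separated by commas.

A->B, B->AC, C->CC

  step 1 ⇒ step 2: ACCCCC ⇒ B·CC·CC·CC·CC·CC
    A ↦ B
    C ↦ CC
  step 0 ⇒ step 1: BCC ⇒ AC·CC·CC
    B ↦ AC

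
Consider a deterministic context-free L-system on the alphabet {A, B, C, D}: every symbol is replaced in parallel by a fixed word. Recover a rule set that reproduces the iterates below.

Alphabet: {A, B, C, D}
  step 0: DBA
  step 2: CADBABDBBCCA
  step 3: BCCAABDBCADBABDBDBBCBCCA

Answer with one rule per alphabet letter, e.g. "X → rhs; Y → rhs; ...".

A->CA, B->DB, C->BC, D->AB

  step 2 ⇒ step 3: CADBABDBBCCA ⇒ BC·CA·AB·DB·CA·DB·AB·DB·DB·BC·BC·CA
    A ↦ CA
    B ↦ DB
    C ↦ BC
    D ↦ AB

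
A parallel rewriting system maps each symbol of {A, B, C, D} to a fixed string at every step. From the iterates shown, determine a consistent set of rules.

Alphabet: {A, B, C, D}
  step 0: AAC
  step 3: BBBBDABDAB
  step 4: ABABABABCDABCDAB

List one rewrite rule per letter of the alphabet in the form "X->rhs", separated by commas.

  step 3 ⇒ step 4: BBBBDABDAB ⇒ AB·AB·AB·AB·C·D·AB·C·D·AB
    A ↦ D
    B ↦ AB
    D ↦ C
    C ↦ BB  (constrained at step 0)

A->D, B->AB, C->BB, D->C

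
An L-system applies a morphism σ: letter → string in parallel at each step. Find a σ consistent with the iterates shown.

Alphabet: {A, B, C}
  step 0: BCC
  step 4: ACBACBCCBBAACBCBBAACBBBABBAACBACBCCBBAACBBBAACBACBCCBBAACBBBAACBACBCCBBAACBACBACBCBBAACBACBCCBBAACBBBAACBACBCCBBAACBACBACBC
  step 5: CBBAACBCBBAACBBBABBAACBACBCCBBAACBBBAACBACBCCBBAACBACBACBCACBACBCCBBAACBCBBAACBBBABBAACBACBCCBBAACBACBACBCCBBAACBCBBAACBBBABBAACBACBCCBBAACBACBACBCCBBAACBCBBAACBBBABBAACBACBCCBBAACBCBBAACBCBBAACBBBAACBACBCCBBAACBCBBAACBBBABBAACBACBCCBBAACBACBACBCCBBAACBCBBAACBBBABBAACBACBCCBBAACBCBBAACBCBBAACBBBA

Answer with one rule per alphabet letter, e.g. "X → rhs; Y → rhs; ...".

A->C, B->ACB, C->BBA

  step 4 ⇒ step 5: ACBACBCCBBAACBCBBAACBBBABBAACBACBCCBBAACBBBAACBACBCCBBAACBBBAACBACBCCBBAACBACBACBCBBAACBACBCCBBAACBBBAACBACBCCBBAACBACBACBC ⇒ C·BBA·ACB·C·BBA·ACB·BBA·BBA·ACB·ACB·C·C·BBA·ACB·BBA·ACB·ACB·C·C·BBA·ACB·ACB·ACB·C·ACB·ACB·C·C·BBA·ACB·C·BBA·ACB·BBA·BBA·ACB·ACB·C·C·BBA·ACB·ACB·ACB·C·C·BBA·ACB·C·BBA·ACB·BBA·BBA·ACB·ACB·C·C·BBA·ACB·ACB·ACB·C·C·BBA·ACB·C·BBA·ACB·BBA·BBA·ACB·ACB·C·C·BBA·ACB·C·BBA·ACB·C·BBA·ACB·BBA·ACB·ACB·C·C·BBA·ACB·C·BBA·ACB·BBA·BBA·ACB·ACB·C·C·BBA·ACB·ACB·ACB·C·C·BBA·ACB·C·BBA·ACB·BBA·BBA·ACB·ACB·C·C·BBA·ACB·C·BBA·ACB·C·BBA·ACB·BBA
    A ↦ C
    B ↦ ACB
    C ↦ BBA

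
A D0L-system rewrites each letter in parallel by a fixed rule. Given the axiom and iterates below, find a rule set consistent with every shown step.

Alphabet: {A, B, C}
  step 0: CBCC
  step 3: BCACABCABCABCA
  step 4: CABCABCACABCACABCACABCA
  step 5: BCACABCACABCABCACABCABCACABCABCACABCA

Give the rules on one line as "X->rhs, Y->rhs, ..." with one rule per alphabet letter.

  step 4 ⇒ step 5: CABCABCACABCACABCACABCA ⇒ B·CA·CA·B·CA·CA·B·CA·B·CA·CA·B·CA·B·CA·CA·B·CA·B·CA·CA·B·CA
    A ↦ CA
    B ↦ CA
    C ↦ B

A->CA, B->CA, C->B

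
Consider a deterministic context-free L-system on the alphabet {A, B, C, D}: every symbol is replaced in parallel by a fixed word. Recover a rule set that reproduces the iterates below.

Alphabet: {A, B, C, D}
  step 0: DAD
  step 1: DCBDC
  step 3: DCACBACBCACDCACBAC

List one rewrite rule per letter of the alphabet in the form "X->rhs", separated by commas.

  step 0 ⇒ step 1: DAD ⇒ DC·B·DC
    A ↦ B
    D ↦ DC
    B ↦ BC  (constrained at step 1)
    C ↦ AC  (constrained at step 1)

A->B, B->BC, C->AC, D->DC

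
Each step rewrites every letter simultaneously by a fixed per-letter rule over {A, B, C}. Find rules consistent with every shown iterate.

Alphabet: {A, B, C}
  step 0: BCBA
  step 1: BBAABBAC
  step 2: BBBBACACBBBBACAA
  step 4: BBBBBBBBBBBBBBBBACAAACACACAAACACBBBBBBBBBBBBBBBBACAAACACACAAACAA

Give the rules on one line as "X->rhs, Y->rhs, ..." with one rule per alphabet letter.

  step 1 ⇒ step 2: BBAABBAC ⇒ BB·BB·AC·AC·BB·BB·AC·AA
    A ↦ AC
    B ↦ BB
    C ↦ AA

A->AC, B->BB, C->AA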